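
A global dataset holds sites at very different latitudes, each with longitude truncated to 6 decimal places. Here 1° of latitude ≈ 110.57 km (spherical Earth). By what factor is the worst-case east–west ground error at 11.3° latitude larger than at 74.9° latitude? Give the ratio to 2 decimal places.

Truncating at 6 decimal places can drop up to a full unit in the last place, so the longitude may be off by as much as 1e-06°.
At 11.3°: 1e-06° × 110570 × cos 11.3° = 1e-06 × 110570 × 0.9806 ≈ 0.10843 m.
Error at 74.9° = 1e-06° × 110570 × cos 74.9° ≈ 0.11057 × 0.2605 = 0.028804 m.
The ratio reduces to cos 11.3° / cos 74.9° = 0.9806/0.2605 ≈ 3.7643.

3.76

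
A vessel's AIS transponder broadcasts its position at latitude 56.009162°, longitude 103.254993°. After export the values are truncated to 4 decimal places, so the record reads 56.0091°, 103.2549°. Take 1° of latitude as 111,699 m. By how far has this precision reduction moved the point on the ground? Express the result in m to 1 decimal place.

9.0 m

Δlat = 56.009162 − 56.0091 = +0.000062°; Δlon = 103.254993 − 103.2549 = +0.000093°.
N–S: 0.000062° × 111699 m/° = 6.92534 m.
East–west at this latitude: 0.000093° × 111699 × cos 56.0091° ≈ 0.000093 × 62446.6 = 5.80753 m.
Hypotenuse of the two orthogonal shifts: √(6.92534² + 5.80753²) = 9.03813 m.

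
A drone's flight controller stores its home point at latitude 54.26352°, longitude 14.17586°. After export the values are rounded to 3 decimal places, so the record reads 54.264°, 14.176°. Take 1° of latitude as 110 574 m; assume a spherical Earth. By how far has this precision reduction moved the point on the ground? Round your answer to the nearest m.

54 m

The latitude changed by -0.00048° and the longitude by -0.00014°.
N–S: -0.00048° × 110574 m/° = -53.0755 m.
East–west at this latitude: -0.00014° × 110574 × cos 54.264° ≈ -0.00014 × 64580.9 = -9.04133 m.
Distance: √(53.0755² + 9.04133²) ≈ 53.8401 m.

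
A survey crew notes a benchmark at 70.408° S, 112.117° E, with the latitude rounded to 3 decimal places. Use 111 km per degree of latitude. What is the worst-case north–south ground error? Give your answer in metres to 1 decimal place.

55.5 metres

Rounding to 3 decimal places leaves the latitude within ±0.0005° of the true value.
So the N–S error is at most 0.0005 × 111000 = 55.5 m.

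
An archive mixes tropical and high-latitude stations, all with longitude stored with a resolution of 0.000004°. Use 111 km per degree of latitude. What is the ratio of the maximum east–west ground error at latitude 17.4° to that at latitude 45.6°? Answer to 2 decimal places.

With a 0.000004° grid the true value lies within half a step, ±0.000004°/2 = ±2e-06°, of the stored one.
Error at 17.4° = 2e-06° × 111000 × cos 17.4° ≈ 0.222 × 0.9542 = 0.21184 m.
At 45.6°: 2e-06° × 111000 × cos 45.6° = 2e-06 × 111000 × 0.6997 ≈ 0.15533 m.
The ratio reduces to cos 17.4° / cos 45.6° = 0.9542/0.6997 ≈ 1.3639.

1.36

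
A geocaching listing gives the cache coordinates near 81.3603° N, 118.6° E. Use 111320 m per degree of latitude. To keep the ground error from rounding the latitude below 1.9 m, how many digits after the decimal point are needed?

5

One degree of latitude covers 111320 m.
N decimal places → at most half a unit in the last place, 0.5 × 10⁻ᴺ° = 111320/2 × 10⁻ᴺ m.
Setting 55660 × 10⁻ᴺ ≤ 1.9 gives 10ᴺ ≥ 2.929e+04, i.e. N ≥ 4.47.
At 4 places the error can reach 5.57 m, but 5 places keeps it to 0.557 m.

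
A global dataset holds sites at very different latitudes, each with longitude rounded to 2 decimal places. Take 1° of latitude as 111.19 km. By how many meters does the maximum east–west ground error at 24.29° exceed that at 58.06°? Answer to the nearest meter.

213 meters

Rounding to 2 decimal places leaves the longitude within ±0.005° of the true value.
At 24.29°: 0.005° × 111190 × cos 24.29° = 0.005 × 111190 × 0.9115 ≈ 506.73 m.
At 58.06°: 0.005° × 111190 × cos 58.06° = 0.005 × 111190 × 0.5290 ≈ 294.11 m.
Difference: 506.73 − 294.11 = 212.62 m.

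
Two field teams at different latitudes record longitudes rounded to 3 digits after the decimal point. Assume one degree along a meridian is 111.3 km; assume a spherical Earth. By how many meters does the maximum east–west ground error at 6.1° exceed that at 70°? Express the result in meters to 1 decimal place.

Rounding to 3 decimal places leaves the longitude within ±0.0005° of the true value.
Error at 6.1° = 0.0005° × 111300 × cos 6.1° ≈ 55.65 × 0.9943 = 55.335 m.
At 70°: 0.0005° × 111300 × cos 70° = 0.0005 × 111300 × 0.3420 ≈ 19.033 m.
Difference: 55.335 − 19.033 = 36.301 m.

36.3 meters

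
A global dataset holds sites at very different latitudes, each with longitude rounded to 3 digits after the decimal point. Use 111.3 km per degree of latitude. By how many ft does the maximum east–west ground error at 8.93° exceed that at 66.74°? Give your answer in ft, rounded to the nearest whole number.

108 ft

Rounding to 3 decimal places leaves the longitude within ±0.0005° of the true value.
At 8.93°: 0.0005° × 111300 × cos 8.93° = 0.0005 × 111300 × 0.9879 ≈ 54.975 m.
At 66.74°: 0.0005° × 111300 × cos 66.74° = 0.0005 × 111300 × 0.3949 ≈ 21.976 m.
Difference: 54.975 − 21.976 = 32.999 m.
In feet: 32.999 m ÷ 0.3048 ≈ 108.26 ft.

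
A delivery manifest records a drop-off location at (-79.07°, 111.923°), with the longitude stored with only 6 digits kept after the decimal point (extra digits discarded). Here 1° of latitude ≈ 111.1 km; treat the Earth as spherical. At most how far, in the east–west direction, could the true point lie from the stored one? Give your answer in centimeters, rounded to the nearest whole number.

Truncating at 6 decimal places can drop up to a full unit in the last place, so the longitude may be off by as much as 1e-06°.
Parallels shrink by cos φ, so at 79.07° a degree of longitude is 111100 × 0.1896 ≈ 21065.6 m.
So at most 1e-06° × 21065.6 ≈ 0.0210656 m east–west.
That is 0.0210656 m = 2.1066 cm.

2 centimeters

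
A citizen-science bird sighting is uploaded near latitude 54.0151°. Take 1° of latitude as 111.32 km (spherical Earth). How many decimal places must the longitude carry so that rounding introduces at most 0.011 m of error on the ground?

At 54.0151° one degree of longitude covers 111320 × cos 54.0151° ≈ 111320 × 0.5876 ≈ 65408.5 m.
N decimal places → at most half a unit in the last place, 0.5 × 10⁻ᴺ° = 65408.5/2 × 10⁻ᴺ m.
Setting 32704.3 × 10⁻ᴺ ≤ 0.011 gives 10ᴺ ≥ 2.973e+06, i.e. N ≥ 6.47.
At 6 places the error can reach 0.0327 m, but 7 places keeps it to 0.00327 m.

7 decimal places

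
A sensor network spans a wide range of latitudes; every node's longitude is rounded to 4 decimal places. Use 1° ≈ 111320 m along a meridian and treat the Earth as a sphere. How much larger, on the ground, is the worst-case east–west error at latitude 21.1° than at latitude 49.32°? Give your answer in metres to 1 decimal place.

Rounding to 4 decimal places leaves the longitude within ±5e-05° of the true value.
At 21.1°: 5e-05° × 111320 × cos 21.1° = 5e-05 × 111320 × 0.9330 ≈ 5.1928 m.
At 49.32°: 5e-05° × 111320 × cos 49.32° = 5e-05 × 111320 × 0.6518 ≈ 3.6281 m.
So the lower-latitude error exceeds the higher by 5.1928 − 3.6281 = 1.5647 m.

1.6 metres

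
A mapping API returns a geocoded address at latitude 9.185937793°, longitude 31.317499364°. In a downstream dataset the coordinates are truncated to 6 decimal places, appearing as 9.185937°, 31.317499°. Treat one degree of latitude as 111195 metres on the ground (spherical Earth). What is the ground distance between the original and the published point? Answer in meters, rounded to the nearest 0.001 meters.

Δlat = 9.185937793 − 9.185937 = +0.000000793°; Δlon = 31.317499364 − 31.317499 = +0.000000364°.
N–S: 0.000000793° × 111195 m/° = 0.0881776 m.
East–west at this latitude: 0.000000364° × 111195 × cos 9.18594° ≈ 0.000000364 × 109769 = 0.0399559 m.
Distance: √(0.0881776² + 0.0399559²) ≈ 0.0968079 m.

0.097 meters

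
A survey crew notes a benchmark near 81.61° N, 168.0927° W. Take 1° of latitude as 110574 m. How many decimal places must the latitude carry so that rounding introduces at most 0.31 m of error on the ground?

6

One degree of latitude covers 110574 m.
N decimal places → at most half a unit in the last place, 0.5 × 10⁻ᴺ° = 110574/2 × 10⁻ᴺ m.
Need 0.5 × 110574 × 10⁻ᴺ ≤ 0.31 → 10⁻ᴺ ≤ 5.607e-06, so N ≥ 5.25.
N = 5 would give 0.553 m (too coarse); N = 6 gives 0.0553 m ≤ 0.31 m.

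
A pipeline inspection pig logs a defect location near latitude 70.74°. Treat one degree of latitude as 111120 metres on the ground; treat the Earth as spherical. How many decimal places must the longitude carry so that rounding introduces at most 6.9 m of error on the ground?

4

At 70.74° one degree of longitude covers 111120 × cos 70.74° ≈ 111120 × 0.3299 ≈ 36653.5 m.
With N decimal places the half-ulp bound is 0.5·10⁻ᴺ°, or 0.5·10⁻ᴺ × 36653.5 m on the ground.
Setting 18326.8 × 10⁻ᴺ ≤ 6.9 gives 10ᴺ ≥ 2656, i.e. N ≥ 3.42.
So 4 decimal places suffice (1.83 m); 3 would allow up to 18.3 m.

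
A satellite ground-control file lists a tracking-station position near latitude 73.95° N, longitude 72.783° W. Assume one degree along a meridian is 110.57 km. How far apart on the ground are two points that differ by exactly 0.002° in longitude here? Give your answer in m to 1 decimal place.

61.1 m

At 73.95° a degree of longitude is 110570 × cos 73.95° ≈ 30570 m, so 0.002° corresponds to 61.1399 m.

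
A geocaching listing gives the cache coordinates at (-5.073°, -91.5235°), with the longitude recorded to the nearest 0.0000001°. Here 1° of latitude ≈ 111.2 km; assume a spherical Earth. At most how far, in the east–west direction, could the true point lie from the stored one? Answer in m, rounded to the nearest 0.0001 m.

0.0055 m

Rounding to 7 decimal places leaves the longitude within ±5e-08° of the true value.
One degree of longitude at 5.073° is 111200 × cos 5.073° ≈ 111200 × 0.9961 = 110764 m.
Maximum E–W displacement: 5e-08 × 110764 = 0.00553822 m.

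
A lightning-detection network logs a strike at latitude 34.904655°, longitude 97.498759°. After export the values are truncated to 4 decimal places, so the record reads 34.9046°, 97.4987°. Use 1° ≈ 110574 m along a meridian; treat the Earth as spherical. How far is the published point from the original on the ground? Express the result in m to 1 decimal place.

8.1 m

The latitude changed by +0.000055° and the longitude by +0.000059°.
North–south shift: 0.000055 × 110574 = 6.08157 m.
E–W at 34.9046°: 0.000059° × 110574 × cos 34.9046° = 0.000059 × 110574 × 0.8201 ≈ 5.35026 m.
Combined displacement = (6.08157² + 5.35026²)^½ ≈ 8.10005 m.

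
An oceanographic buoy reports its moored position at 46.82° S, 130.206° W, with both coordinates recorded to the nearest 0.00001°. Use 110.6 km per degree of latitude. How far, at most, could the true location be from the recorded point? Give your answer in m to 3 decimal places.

Rounding to 5 decimal places leaves each coordinate within ±5e-06° of the true value.
North–south component: 5e-06° × 110600 = 0.553 m.
E–W at 46.82°: 5e-06° × 110600 × cos 46.82° = 5e-06 × 110600 × 0.6843 ≈ 0.378414 m.
Combining orthogonally: (0.553² + 0.378414²)^½ ≈ 0.670079 m.

0.670 m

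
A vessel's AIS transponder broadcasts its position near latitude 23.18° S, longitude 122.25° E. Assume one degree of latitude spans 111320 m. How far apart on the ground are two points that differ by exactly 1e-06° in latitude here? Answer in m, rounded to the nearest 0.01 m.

0.11 m

Along a meridian 1e-06° is 1e-06 × 111320 = 0.11132 m.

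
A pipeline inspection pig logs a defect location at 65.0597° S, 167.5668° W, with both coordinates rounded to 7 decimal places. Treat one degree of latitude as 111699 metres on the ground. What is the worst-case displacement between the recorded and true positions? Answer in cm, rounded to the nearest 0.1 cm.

Rounding to 7 decimal places leaves each coordinate within ±5e-08° of the true value.
Latitude error → 5e-08 × 111699 = 0.00558495 m along the meridian.
E–W at 65.0597°: 5e-08° × 111699 × cos 65.0597° = 5e-08 × 111699 × 0.4217 ≈ 0.00235503 m.
Worst case both components are at the extreme and orthogonal: √(0.00558495² + 0.00235503²) ≈ 0.00606117 m.
That is 0.00606117 m = 0.60612 cm.

0.6 cm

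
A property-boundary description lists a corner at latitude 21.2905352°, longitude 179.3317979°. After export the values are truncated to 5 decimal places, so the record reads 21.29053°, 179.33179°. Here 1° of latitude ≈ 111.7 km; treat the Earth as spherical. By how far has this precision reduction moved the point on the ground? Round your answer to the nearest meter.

The latitude changed by +0.0000052° and the longitude by +0.0000079°.
N–S: 0.0000052° × 111700 m/° = 0.58084 m.
East–west at this latitude: 0.0000079° × 111700 × cos 21.2905° ≈ 0.0000079 × 104077 = 0.822205 m.
Distance: √(0.58084² + 0.822205²) ≈ 1.00668 m.

1 meters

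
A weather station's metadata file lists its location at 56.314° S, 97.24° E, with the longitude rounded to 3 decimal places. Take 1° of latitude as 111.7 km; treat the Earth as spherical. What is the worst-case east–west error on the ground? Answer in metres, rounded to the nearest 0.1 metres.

Rounding to 3 decimal places leaves the longitude within ±0.0005° of the true value.
At latitude 56.314° a degree of longitude spans 111700 m × cos 56.314° = 111700 × 0.5546 ≈ 61953.4 m.
East–west error: 0.0005° × 61953.4 m/° ≈ 30.9767 m.

31.0 metres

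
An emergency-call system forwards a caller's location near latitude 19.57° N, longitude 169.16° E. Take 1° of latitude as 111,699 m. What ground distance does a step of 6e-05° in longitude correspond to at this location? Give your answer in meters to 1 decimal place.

One degree of longitude here spans 111699 × cos 19.57° = 111699 × 0.9422 ≈ 105246 m; 6e-05° of that is 6.31479 m.

6.3 meters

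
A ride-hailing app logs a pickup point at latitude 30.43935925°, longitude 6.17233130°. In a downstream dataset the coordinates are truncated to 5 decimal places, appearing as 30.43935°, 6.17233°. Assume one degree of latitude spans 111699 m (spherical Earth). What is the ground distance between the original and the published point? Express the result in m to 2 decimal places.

Δlat = 30.43935925 − 30.43935 = +0.00000925°; Δlon = 6.17233130 − 6.17233 = +0.00000130°.
North–south shift: 0.00000925 × 111699 = 1.03322 m.
East–west at this latitude: 0.00000130° × 111699 × cos 30.4394° ≈ 0.00000130 × 96303.1 = 0.125194 m.
Hypotenuse of the two orthogonal shifts: √(1.03322² + 0.125194²) = 1.04077 m.

1.04 m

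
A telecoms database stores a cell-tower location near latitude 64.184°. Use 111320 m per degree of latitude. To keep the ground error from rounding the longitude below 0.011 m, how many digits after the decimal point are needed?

At 64.184° one degree of longitude covers 111320 × cos 64.184° ≈ 111320 × 0.4355 ≈ 48477.9 m.
N decimal places → at most half a unit in the last place, 0.5 × 10⁻ᴺ° = 48477.9/2 × 10⁻ᴺ m.
Need 0.5 × 48477.9 × 10⁻ᴺ ≤ 0.011 → 10⁻ᴺ ≤ 4.538e-07, so N ≥ 6.34.
So 7 decimal places suffice (0.00242 m); 6 would allow up to 0.0242 m.

7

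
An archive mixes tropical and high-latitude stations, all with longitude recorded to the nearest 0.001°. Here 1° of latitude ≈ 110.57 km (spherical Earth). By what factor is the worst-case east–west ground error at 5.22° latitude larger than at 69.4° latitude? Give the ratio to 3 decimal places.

Rounding to 3 decimal places leaves the longitude within ±0.0005° of the true value.
Error at 5.22° = 0.0005° × 110570 × cos 5.22° ≈ 55.285 × 0.9959 = 55.056 m.
At 69.4°: 0.0005° × 110570 × cos 69.4° = 0.0005 × 110570 × 0.3518 ≈ 19.452 m.
Ratio: 55.056 / 19.452 = cos 5.22° / cos 69.4° ≈ 2.8304.

2.830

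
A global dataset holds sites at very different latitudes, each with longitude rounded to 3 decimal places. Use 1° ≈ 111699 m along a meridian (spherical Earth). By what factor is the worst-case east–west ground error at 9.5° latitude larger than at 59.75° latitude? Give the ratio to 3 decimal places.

Rounding to 3 decimal places leaves the longitude within ±0.0005° of the true value.
At 9.5°: 0.0005° × 111699 × cos 9.5° = 0.0005 × 111699 × 0.9863 ≈ 55.084 m.
Error at 59.75° = 0.0005° × 111699 × cos 59.75° ≈ 55.849 × 0.5038 = 28.136 m.
The ratio reduces to cos 9.5° / cos 59.75° = 0.9863/0.5038 ≈ 1.9578.

1.958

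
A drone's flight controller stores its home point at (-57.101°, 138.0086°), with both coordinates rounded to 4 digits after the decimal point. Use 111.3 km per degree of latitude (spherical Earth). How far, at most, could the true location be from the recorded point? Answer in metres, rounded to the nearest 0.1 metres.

Rounding to 4 decimal places leaves each coordinate within ±5e-05° of the true value.
N–S: 5e-05° × 111300 m/° = 5.565 m.
E–W at 57.101°: 5e-05° × 111300 × cos 57.101° = 5e-05 × 111300 × 0.5432 ≈ 3.02268 m.
The two errors are perpendicular, so the maximum displacement is √(5.565² + 3.02268²) ≈ 6.33292 m.

6.3 metres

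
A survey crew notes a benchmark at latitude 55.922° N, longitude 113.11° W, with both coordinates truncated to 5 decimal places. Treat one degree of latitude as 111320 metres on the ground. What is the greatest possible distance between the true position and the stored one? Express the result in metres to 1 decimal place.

1.3 metres

Truncating at 5 decimal places can drop up to a full unit in the last place, so each coordinate may be off by as much as 1e-05°.
N–S: 1e-05° × 111320 m/° = 1.1132 m.
Longitude error → 1e-05 × 111320 × cos 55.922° = 1e-05 × 111320 × 0.5603 ≈ 0.623749 m.
The two errors are perpendicular, so the maximum displacement is √(1.1132² + 0.623749²) ≈ 1.27604 m.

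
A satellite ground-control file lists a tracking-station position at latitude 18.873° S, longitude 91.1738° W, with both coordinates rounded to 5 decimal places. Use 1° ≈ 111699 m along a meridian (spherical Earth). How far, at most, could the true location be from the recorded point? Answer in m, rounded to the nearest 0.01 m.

Rounding to 5 decimal places leaves each coordinate within ±5e-06° of the true value.
North–south component: 5e-06° × 111699 = 0.558495 m.
Longitude error → 5e-06 × 111699 × cos 18.873° = 5e-06 × 111699 × 0.9462 ≈ 0.528469 m.
Worst case both components are at the extreme and orthogonal: √(0.558495² + 0.528469²) ≈ 0.768893 m.

0.77 m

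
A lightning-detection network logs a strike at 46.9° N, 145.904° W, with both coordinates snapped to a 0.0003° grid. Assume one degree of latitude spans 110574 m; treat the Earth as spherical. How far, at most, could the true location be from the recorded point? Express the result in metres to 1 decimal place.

20.1 metres

With a 0.0003° grid the true value lies within half a step, ±0.0003°/2 = ±0.00015°, of the stored one.
Latitude error → 0.00015 × 110574 = 16.5861 m along the meridian.
E–W at 46.9°: 0.00015° × 110574 × cos 46.9° = 0.00015 × 110574 × 0.6833 ≈ 11.3328 m.
The two errors are perpendicular, so the maximum displacement is √(16.5861² + 11.3328²) ≈ 20.0881 m.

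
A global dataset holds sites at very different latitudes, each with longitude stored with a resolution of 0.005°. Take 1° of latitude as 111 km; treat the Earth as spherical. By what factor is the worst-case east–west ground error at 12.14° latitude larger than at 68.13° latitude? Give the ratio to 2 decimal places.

2.62

With a 0.005° grid the true value lies within half a step, ±0.005°/2 = ±0.0025°, of the stored one.
At 12.14°: 0.0025° × 111000 × cos 12.14° = 0.0025 × 111000 × 0.9776 ≈ 271.29 m.
At 68.13°: 0.0025° × 111000 × cos 68.13° = 0.0025 × 111000 × 0.3725 ≈ 103.37 m.
The ratio reduces to cos 12.14° / cos 68.13° = 0.9776/0.3725 ≈ 2.6245.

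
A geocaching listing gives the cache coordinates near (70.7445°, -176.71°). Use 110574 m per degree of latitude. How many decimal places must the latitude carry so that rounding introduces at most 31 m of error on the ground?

One degree of latitude covers 110574 m.
N decimal places → at most half a unit in the last place, 0.5 × 10⁻ᴺ° = 110574/2 × 10⁻ᴺ m.
Setting 55287 × 10⁻ᴺ ≤ 31 gives 10ᴺ ≥ 1783, i.e. N ≥ 3.25.
At 3 places the error can reach 55.3 m, but 4 places keeps it to 5.53 m.

4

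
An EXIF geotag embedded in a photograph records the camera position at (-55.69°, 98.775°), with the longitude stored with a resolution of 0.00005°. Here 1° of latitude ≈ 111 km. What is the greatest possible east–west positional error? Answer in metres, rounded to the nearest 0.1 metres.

With a 0.00005° grid the true value lies within half a step, ±0.00005°/2 = ±2.5e-05°, of the stored one.
Parallels shrink by cos φ, so at 55.69° a degree of longitude is 111000 × 0.5637 ≈ 62567.4 m.
So at most 2.5e-05° × 62567.4 ≈ 1.56418 m east–west.

1.6 metres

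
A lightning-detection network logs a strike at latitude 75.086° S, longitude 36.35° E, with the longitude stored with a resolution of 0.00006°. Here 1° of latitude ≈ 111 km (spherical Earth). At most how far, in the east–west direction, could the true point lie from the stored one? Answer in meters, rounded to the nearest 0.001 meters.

0.857 meters

With a 0.00006° grid the true value lies within half a step, ±0.00006°/2 = ±3e-05°, of the stored one.
One degree of longitude at 75.086° is 111000 × cos 75.086° ≈ 111000 × 0.2574 = 28567.9 m.
So at most 3e-05° × 28567.9 ≈ 0.857038 m east–west.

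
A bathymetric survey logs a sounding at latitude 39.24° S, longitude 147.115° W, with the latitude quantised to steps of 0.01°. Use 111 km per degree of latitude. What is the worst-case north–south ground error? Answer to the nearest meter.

With a 0.01° grid the true value lies within half a step, ±0.01°/2 = ±0.005°, of the stored one.
North–south distance: 0.005° × 111000 m/° = 555 m.

555 meters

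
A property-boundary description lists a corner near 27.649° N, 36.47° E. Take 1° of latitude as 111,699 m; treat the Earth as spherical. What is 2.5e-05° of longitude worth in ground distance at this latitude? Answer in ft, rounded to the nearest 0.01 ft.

8.12 ft

At 27.649° a degree of longitude is 111699 × cos 27.649° ≈ 98943.8 m, so 2.5e-05° corresponds to 2.47359 m.
In feet: 2.47359 m ÷ 0.3048 ≈ 8.1155 ft.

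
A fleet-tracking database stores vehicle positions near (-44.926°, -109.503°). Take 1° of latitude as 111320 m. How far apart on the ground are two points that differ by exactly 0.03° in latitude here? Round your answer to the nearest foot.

Along a meridian 0.03° is 0.03 × 111320 = 3339.6 m.
Converting: 3339.6 m × 3.2808 ft/m ≈ 10957 ft.

10957 feet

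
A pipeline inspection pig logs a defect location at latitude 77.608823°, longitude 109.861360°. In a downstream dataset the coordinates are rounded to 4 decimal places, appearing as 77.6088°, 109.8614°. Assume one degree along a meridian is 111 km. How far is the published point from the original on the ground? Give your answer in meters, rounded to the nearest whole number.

3 meters

The latitude changed by +0.000023° and the longitude by -0.000040°.
North–south shift: 0.000023 × 111000 = 2.553 m.
East–west at this latitude: -0.000040° × 111000 × cos 77.6088° ≈ -0.000040 × 23819 = -0.952759 m.
Combined displacement = (2.553² + 0.952759²)^½ ≈ 2.72499 m.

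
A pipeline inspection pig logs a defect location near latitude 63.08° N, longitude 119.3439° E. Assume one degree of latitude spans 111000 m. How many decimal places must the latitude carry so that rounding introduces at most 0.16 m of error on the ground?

One degree of latitude covers 111000 m.
N decimal places → at most half a unit in the last place, 0.5 × 10⁻ᴺ° = 111000/2 × 10⁻ᴺ m.
Need 0.5 × 111000 × 10⁻ᴺ ≤ 0.16 → 10⁻ᴺ ≤ 2.883e-06, so N ≥ 5.54.
N = 5 would give 0.555 m (too coarse); N = 6 gives 0.0555 m ≤ 0.16 m.

6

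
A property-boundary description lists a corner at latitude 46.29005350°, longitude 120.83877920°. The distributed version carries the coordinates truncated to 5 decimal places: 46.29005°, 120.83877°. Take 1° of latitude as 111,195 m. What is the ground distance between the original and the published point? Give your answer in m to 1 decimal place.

0.8 m

Δlat = 46.29005350 − 46.29005 = +0.00000350°; Δlon = 120.83877920 − 120.83877 = +0.00000920°.
N–S: 0.00000350° × 111195 m/° = 0.389182 m.
E–W at 46.2901°: 0.00000920° × 111195 × cos 46.2901° = 0.00000920 × 111195 × 0.6910 ≈ 0.706897 m.
Hypotenuse of the two orthogonal shifts: √(0.389182² + 0.706897²) = 0.806949 m.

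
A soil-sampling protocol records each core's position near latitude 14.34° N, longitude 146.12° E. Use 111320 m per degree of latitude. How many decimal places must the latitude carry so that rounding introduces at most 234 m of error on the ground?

One degree of latitude covers 111320 m.
With N decimal places the half-ulp bound is 0.5·10⁻ᴺ°, or 0.5·10⁻ᴺ × 111320 m on the ground.
Need 0.5 × 111320 × 10⁻ᴺ ≤ 234 → 10⁻ᴺ ≤ 4.204e-03, so N ≥ 2.38.
N = 2 would give 557 m (too coarse); N = 3 gives 55.7 m ≤ 234 m.

3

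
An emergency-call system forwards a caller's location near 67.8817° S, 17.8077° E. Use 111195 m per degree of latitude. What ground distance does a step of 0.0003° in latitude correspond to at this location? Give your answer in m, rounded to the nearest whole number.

33 m

Along a meridian 0.0003° is 0.0003 × 111195 = 33.3585 m.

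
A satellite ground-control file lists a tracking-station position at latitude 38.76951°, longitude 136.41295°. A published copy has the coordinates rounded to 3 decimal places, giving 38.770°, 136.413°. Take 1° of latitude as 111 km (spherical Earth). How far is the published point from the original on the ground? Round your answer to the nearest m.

The latitude changed by -0.00049° and the longitude by -0.00005°.
North–south shift: -0.00049 × 111000 = -54.39 m.
East–west at this latitude: -0.00005° × 111000 × cos 38.77° ≈ -0.00005 × 86542.9 = -4.32715 m.
Distance: √(54.39² + 4.32715²) ≈ 54.5619 m.

55 m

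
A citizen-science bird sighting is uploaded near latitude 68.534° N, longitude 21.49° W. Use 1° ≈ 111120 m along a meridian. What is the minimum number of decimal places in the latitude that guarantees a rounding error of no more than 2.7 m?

5 decimal places

One degree of latitude covers 111120 m.
N decimal places → at most half a unit in the last place, 0.5 × 10⁻ᴺ° = 111120/2 × 10⁻ᴺ m.
Setting 55560 × 10⁻ᴺ ≤ 2.7 gives 10ᴺ ≥ 2.058e+04, i.e. N ≥ 4.31.
N = 4 would give 5.56 m (too coarse); N = 5 gives 0.556 m ≤ 2.7 m.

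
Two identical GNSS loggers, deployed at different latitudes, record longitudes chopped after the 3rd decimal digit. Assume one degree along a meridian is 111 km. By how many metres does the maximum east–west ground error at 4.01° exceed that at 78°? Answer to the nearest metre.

Truncating at 3 decimal places can drop up to a full unit in the last place, so the longitude may be off by as much as 0.001°.
Error at 4.01° = 0.001° × 111000 × cos 4.01° ≈ 111 × 0.9976 = 110.73 m.
Error at 78° = 0.001° × 111000 × cos 78° ≈ 111 × 0.2079 = 23.078 m.
So the lower-latitude error exceeds the higher by 110.73 − 23.078 = 87.65 m.

88 metres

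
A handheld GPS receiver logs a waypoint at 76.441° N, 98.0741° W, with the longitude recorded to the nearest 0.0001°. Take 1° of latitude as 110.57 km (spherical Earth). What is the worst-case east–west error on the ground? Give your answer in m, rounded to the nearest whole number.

1 m

Rounding to 4 decimal places leaves the longitude within ±5e-05° of the true value.
At latitude 76.441° a degree of longitude spans 110570 m × cos 76.441° = 110570 × 0.2344 ≈ 25922.8 m.
East–west error: 5e-05° × 25922.8 m/° ≈ 1.29614 m.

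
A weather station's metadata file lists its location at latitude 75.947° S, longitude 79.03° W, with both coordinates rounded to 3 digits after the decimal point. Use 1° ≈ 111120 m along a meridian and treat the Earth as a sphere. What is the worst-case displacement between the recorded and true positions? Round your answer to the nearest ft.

Rounding to 3 decimal places leaves each coordinate within ±0.0005° of the true value.
N–S: 0.0005° × 111120 m/° = 55.56 m.
Longitude error → 0.0005 × 111120 × cos 75.947° = 0.0005 × 111120 × 0.2428 ≈ 13.491 m.
The two errors are perpendicular, so the maximum displacement is √(55.56² + 13.491²) ≈ 57.1745 m.
Converting: 57.1745 m × 3.2808 ft/m ≈ 187.58 ft.

188 ft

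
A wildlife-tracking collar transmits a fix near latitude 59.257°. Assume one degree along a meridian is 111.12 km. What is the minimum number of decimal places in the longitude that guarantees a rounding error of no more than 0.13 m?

6

At 59.257° one degree of longitude covers 111120 × cos 59.257° ≈ 111120 × 0.5112 ≈ 56803.2 m.
With N decimal places the half-ulp bound is 0.5·10⁻ᴺ°, or 0.5·10⁻ᴺ × 56803.2 m on the ground.
Need 0.5 × 56803.2 × 10⁻ᴺ ≤ 0.13 → 10⁻ᴺ ≤ 4.577e-06, so N ≥ 5.34.
At 5 places the error can reach 0.284 m, but 6 places keeps it to 0.0284 m.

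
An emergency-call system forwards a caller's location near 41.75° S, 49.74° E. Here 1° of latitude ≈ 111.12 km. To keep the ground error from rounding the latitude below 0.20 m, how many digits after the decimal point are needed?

One degree of latitude covers 111120 m.
With N decimal places the half-ulp bound is 0.5·10⁻ᴺ°, or 0.5·10⁻ᴺ × 111120 m on the ground.
Setting 55560 × 10⁻ᴺ ≤ 0.20 gives 10ᴺ ≥ 2.778e+05, i.e. N ≥ 5.44.
At 5 places the error can reach 0.556 m, but 6 places keeps it to 0.0556 m.

6 decimal places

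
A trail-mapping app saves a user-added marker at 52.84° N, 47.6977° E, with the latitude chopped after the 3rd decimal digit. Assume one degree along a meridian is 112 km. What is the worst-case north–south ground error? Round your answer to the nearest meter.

Truncating at 3 decimal places can drop up to a full unit in the last place, so the latitude may be off by as much as 0.001°.
North–south distance: 0.001° × 112000 m/° = 112 m.

112 meters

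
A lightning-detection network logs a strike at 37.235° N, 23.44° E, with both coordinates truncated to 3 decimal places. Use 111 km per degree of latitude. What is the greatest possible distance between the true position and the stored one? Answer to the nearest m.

Truncating at 3 decimal places can drop up to a full unit in the last place, so each coordinate may be off by as much as 0.001°.
Latitude error → 0.001 × 111000 = 111 m along the meridian.
East–west component at 37.235°: 0.001° × 111000 × cos 37.235° ≈ 0.001 × 88373.8 ≈ 88.3738 m.
Worst case both components are at the extreme and orthogonal: √(111² + 88.3738²) ≈ 141.884 m.

142 m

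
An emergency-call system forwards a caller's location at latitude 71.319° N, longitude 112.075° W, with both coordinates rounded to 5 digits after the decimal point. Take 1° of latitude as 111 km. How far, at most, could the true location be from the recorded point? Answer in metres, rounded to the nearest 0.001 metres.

0.583 metres

Rounding to 5 decimal places leaves each coordinate within ±5e-06° of the true value.
N–S: 5e-06° × 111000 m/° = 0.555 m.
East–west component at 71.319°: 5e-06° × 111000 × cos 71.319° ≈ 5e-06 × 35553.2 ≈ 0.177766 m.
Worst case both components are at the extreme and orthogonal: √(0.555² + 0.177766²) ≈ 0.582774 m.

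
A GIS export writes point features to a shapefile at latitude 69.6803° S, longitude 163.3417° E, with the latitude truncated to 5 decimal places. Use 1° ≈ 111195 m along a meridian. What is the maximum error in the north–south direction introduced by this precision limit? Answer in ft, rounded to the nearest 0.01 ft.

Truncating at 5 decimal places can drop up to a full unit in the last place, so the latitude may be off by as much as 1e-05°.
Along the meridian that is 1e-05° × 111195 m/° = 1.11195 m.
Converting: 1.11195 m × 3.2808 ft/m ≈ 3.6481 ft.

3.65 ft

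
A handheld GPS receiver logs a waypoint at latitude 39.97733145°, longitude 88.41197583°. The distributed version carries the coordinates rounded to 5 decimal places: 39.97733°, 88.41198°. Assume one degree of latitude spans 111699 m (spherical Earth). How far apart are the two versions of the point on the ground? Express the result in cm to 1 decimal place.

39.2 cm

Δlat = 39.97733145 − 39.97733 = +0.00000145°; Δlon = 88.41197583 − 88.41198 = -0.00000417°.
N–S: 0.00000145° × 111699 m/° = 0.161964 m.
E–W at 39.9773°: -0.00000417° × 111699 × cos 39.9773° = -0.00000417 × 111699 × 0.7663 ≈ -0.35693 m.
Hypotenuse of the two orthogonal shifts: √(0.161964² + 0.35693²) = 0.391958 m.
That is 0.391958 m = 39.196 cm.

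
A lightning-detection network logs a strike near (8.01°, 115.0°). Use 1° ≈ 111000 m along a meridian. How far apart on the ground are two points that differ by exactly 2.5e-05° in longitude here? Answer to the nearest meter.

2.5e-05° of longitude at 8.01° is 2.5e-05 × 111000 × cos 8.01° ≈ 2.5e-05 × 109917 = 2.74793 m.

3 meters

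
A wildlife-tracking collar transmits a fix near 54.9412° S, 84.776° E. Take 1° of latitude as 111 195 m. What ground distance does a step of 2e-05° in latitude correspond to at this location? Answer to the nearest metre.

Along a meridian 2e-05° is 2e-05 × 111195 = 2.2239 m.

2 metres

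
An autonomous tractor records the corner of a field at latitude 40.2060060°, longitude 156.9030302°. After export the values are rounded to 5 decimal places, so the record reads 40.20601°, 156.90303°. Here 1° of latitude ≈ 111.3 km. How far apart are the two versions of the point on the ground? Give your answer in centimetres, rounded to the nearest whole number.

45 centimetres

The latitude changed by -0.0000040° and the longitude by +0.0000002°.
N–S: -0.0000040° × 111300 m/° = -0.4452 m.
East–west at this latitude: 0.0000002° × 111300 × cos 40.206° ≈ 0.0000002 × 85003 = 0.0170006 m.
Distance: √(0.4452² + 0.0170006²) ≈ 0.445524 m.
That is 0.445524 m = 44.552 cm.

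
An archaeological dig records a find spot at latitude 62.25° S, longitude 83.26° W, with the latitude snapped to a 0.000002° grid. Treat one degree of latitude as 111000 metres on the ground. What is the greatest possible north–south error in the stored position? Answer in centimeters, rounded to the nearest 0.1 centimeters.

11.1 centimeters

With a 0.000002° grid the true value lies within half a step, ±0.000002°/2 = ±1e-06°, of the stored one.
So the N–S error is at most 1e-06 × 111000 = 0.111 m.
That is 0.111 m = 11.1 cm.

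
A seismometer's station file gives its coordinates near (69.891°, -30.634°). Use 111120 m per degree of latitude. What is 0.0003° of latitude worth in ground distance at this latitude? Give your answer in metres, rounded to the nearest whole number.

Along a meridian 0.0003° is 0.0003 × 111120 = 33.336 m.

33 metres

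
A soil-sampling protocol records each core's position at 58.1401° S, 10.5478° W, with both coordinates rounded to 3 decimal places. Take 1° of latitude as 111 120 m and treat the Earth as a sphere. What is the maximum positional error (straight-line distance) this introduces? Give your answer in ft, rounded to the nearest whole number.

Rounding to 3 decimal places leaves each coordinate within ±0.0005° of the true value.
N–S: 0.0005° × 111120 m/° = 55.56 m.
East–west component at 58.1401°: 0.0005° × 111120 × cos 58.1401° ≈ 0.0005 × 58654 ≈ 29.327 m.
Worst case both components are at the extreme and orthogonal: √(55.56² + 29.327²) ≈ 62.8251 m.
In feet: 62.8251 m ÷ 0.3048 ≈ 206.12 ft.

206 ft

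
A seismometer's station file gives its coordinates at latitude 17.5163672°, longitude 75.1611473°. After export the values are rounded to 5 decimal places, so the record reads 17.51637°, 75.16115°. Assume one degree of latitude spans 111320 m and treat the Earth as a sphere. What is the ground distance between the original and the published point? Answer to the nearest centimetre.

42 centimetres

The latitude changed by -0.0000028° and the longitude by -0.0000027°.
North–south shift: -0.0000028 × 111320 = -0.311696 m.
East–west at this latitude: -0.0000027° × 111320 × cos 17.5164° ≈ -0.0000027 × 106158 = -0.286627 m.
Combined displacement = (0.311696² + 0.286627²)^½ ≈ 0.42345 m.
That is 0.42345 m = 42.345 cm.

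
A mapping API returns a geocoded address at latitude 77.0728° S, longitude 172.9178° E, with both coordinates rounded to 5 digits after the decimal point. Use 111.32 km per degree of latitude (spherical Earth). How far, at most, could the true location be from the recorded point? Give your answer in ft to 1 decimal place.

1.9 ft

Rounding to 5 decimal places leaves each coordinate within ±5e-06° of the true value.
Latitude error → 5e-06 × 111320 = 0.5566 m along the meridian.
Longitude error → 5e-06 × 111320 × cos 77.0728° = 5e-06 × 111320 × 0.2237 ≈ 0.124519 m.
The two errors are perpendicular, so the maximum displacement is √(0.5566² + 0.124519²) ≈ 0.570358 m.
Converting: 0.570358 m × 3.2808 ft/m ≈ 1.8713 ft.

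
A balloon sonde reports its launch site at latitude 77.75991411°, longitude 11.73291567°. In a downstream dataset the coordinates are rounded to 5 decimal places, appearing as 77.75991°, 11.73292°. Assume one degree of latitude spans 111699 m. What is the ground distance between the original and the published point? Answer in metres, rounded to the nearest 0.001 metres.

Δlat = 77.75991411 − 77.75991 = +0.00000411°; Δlon = 11.73291567 − 11.73292 = -0.00000433°.
North–south shift: 0.00000411 × 111699 = 0.459083 m.
E–W at 77.7599°: -0.00000433° × 111699 × cos 77.7599° = -0.00000433 × 111699 × 0.2120 ≈ -0.102539 m.
Combined displacement = (0.459083² + 0.102539²)^½ ≈ 0.470395 m.

0.470 metres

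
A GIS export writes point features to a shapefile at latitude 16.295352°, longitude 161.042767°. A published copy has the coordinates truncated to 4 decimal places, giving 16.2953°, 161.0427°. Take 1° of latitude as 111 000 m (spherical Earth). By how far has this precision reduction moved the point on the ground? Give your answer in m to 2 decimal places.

9.18 m

Δlat = 16.295352 − 16.2953 = +0.000052°; Δlon = 161.042767 − 161.0427 = +0.000067°.
North–south shift: 0.000052 × 111000 = 5.772 m.
East–west at this latitude: 0.000067° × 111000 × cos 16.2953° ≈ 0.000067 × 106541 = 7.13824 m.
Combined displacement = (5.772² + 7.13824²)^½ ≈ 9.1799 m.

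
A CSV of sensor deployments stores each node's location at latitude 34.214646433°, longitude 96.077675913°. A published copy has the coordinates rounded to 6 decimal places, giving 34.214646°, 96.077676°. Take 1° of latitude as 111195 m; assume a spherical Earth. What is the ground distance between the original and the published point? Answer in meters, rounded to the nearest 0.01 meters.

Δlat = 34.214646433 − 34.214646 = +0.000000433°; Δlon = 96.077675913 − 96.077676 = -0.000000087°.
N–S: 0.000000433° × 111195 m/° = 0.0481474 m.
East–west at this latitude: -0.000000087° × 111195 × cos 34.2146° ≈ -0.000000087 × 91951.2 = -0.00799976 m.
Hypotenuse of the two orthogonal shifts: √(0.0481474² + 0.00799976²) = 0.0488075 m.

0.05 meters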